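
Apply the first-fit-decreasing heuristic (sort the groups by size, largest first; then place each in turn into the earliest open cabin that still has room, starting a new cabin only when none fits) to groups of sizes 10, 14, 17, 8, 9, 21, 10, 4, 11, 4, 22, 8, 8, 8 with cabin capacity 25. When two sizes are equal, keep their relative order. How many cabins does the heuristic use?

Sorted descending: 22, 21, 17, 14, 11, 10, 10, 9, 8, 8, 8, 8, 4, 4.
  22 → cabin 1 (new)  [load 22/25]
  21 → cabin 2 (new)  [load 21/25]
  17 → cabin 3 (new)  [load 17/25]
  14 → cabin 4 (new)  [load 14/25]
  11 → cabin 4  [load 25/25]
  10 → cabin 5 (new)  [load 10/25]
  10 → cabin 5  [load 20/25]
  9 → cabin 6 (new)  [load 9/25]
  8 → cabin 3  [load 25/25]
  8 → cabin 6  [load 17/25]
  8 → cabin 6  [load 25/25]
  8 → cabin 7 (new)  [load 8/25]
  4 → cabin 2  [load 25/25]
  4 → cabin 5  [load 24/25]
7 cabins opened.

7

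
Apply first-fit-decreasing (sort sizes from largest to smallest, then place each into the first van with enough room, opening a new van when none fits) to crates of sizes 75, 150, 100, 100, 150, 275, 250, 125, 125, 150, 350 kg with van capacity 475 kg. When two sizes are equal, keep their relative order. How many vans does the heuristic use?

Sorted descending: 350, 275, 250, 150, 150, 150, 125, 125, 100, 100, 75.
  350 → van 1 (new)  [load 350/475]
  275 → van 2 (new)  [load 275/475]
  250 → van 3 (new)  [load 250/475]
  150 → van 2  [load 425/475]
  150 → van 3  [load 400/475]
  150 → van 4 (new)  [load 150/475]
  125 → van 1  [load 475/475]
  125 → van 4  [load 275/475]
  100 → van 4  [load 375/475]
  100 → van 4  [load 475/475]
  75 → van 3  [load 475/475]
4 vans opened.

4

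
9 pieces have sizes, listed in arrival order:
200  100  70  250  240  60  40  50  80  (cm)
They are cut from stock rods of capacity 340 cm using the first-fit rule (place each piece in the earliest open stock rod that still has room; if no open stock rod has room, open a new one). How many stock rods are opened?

4

  200 → stock rod 1 (new)  [load 200/340]
  100 → stock rod 1  [load 300/340]
  70 → stock rod 2 (new)  [load 70/340]
  250 → stock rod 2  [load 320/340]
  240 → stock rod 3 (new)  [load 240/340]
  60 → stock rod 3  [load 300/340]
  40 → stock rod 1  [load 340/340]
  50 → stock rod 4 (new)  [load 50/340]
  80 → stock rod 4  [load 130/340]
4 stock rods opened.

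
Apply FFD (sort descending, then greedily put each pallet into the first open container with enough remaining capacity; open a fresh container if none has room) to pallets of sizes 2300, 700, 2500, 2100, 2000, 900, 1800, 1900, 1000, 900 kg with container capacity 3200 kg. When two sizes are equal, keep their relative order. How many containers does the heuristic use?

6

Sorted descending: 2500, 2300, 2100, 2000, 1900, 1800, 1000, 900, 900, 700.
  2500 → container 1 (new)  [load 2500/3200]
  2300 → container 2 (new)  [load 2300/3200]
  2100 → container 3 (new)  [load 2100/3200]
  2000 → container 4 (new)  [load 2000/3200]
  1900 → container 5 (new)  [load 1900/3200]
  1800 → container 6 (new)  [load 1800/3200]
  1000 → container 3  [load 3100/3200]
  900 → container 2  [load 3200/3200]
  900 → container 4  [load 2900/3200]
  700 → container 1  [load 3200/3200]
6 containers opened.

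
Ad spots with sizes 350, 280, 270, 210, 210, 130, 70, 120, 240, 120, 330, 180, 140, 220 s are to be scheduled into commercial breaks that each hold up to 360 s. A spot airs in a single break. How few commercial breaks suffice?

Total = 350 + 330 + 280 + 270 + 240 + 220 + 210 + 210 + 180 + 140 + 130 + 120 + 120 + 70 = 2870 s.
Lower bound: ⌈2870/360⌉ = 8 commercial breaks.
A packing using 9 commercial breaks:
  break 1: 350 = 350
  break 2: 330 = 330
  break 3: 280 + 70 = 350
  break 4: 270 = 270
  break 5: 240 + 120 = 360
  break 6: 220 + 140 = 360
  break 7: 210 + 130 = 340
  break 8: 210 + 120 = 330
  break 9: 180 = 180
No arrangement into 8 commercial breaks stays within capacity, so 9 is optimal.

9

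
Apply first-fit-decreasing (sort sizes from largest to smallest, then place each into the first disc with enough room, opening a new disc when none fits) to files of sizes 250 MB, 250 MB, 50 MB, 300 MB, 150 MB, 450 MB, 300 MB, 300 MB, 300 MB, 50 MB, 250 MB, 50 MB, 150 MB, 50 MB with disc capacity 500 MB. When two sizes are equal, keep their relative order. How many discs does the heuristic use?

Sorted descending: 450, 300, 300, 300, 300, 250, 250, 250, 150, 150, 50, 50, 50, 50.
  450 → disc 1 (new)  [load 450/500]
  300 → disc 2 (new)  [load 300/500]
  300 → disc 3 (new)  [load 300/500]
  300 → disc 4 (new)  [load 300/500]
  300 → disc 5 (new)  [load 300/500]
  250 → disc 6 (new)  [load 250/500]
  250 → disc 6  [load 500/500]
  250 → disc 7 (new)  [load 250/500]
  150 → disc 2  [load 450/500]
  150 → disc 3  [load 450/500]
  50 → disc 1  [load 500/500]
  50 → disc 2  [load 500/500]
  50 → disc 3  [load 500/500]
  50 → disc 4  [load 350/500]
7 discs opened.

7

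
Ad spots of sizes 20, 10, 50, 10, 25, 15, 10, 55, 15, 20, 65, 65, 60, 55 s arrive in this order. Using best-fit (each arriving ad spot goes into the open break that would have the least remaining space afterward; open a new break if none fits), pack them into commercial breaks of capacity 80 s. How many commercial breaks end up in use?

7

  20 → break 1 (new)  [load 20/80]
  10 → break 1  [load 30/80]
  50 → break 1  [load 80/80]
  10 → break 2 (new)  [load 10/80]
  25 → break 2  [load 35/80]
  15 → break 2  [load 50/80]
  10 → break 2  [load 60/80]
  55 → break 3 (new)  [load 55/80]
  15 → break 2  [load 75/80]
  20 → break 3  [load 75/80]
  65 → break 4 (new)  [load 65/80]
  65 → break 5 (new)  [load 65/80]
  60 → break 6 (new)  [load 60/80]
  55 → break 7 (new)  [load 55/80]
7 commercial breaks opened.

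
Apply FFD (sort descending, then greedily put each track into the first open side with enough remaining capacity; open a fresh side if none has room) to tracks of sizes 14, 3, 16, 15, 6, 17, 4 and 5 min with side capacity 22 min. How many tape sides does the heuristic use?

4

Sorted descending: 17, 16, 15, 14, 6, 5, 4, 3.
  17 → side 1 (new)  [load 17/22]
  16 → side 2 (new)  [load 16/22]
  15 → side 3 (new)  [load 15/22]
  14 → side 4 (new)  [load 14/22]
  6 → side 2  [load 22/22]
  5 → side 1  [load 22/22]
  4 → side 3  [load 19/22]
  3 → side 3  [load 22/22]
4 tape sides opened.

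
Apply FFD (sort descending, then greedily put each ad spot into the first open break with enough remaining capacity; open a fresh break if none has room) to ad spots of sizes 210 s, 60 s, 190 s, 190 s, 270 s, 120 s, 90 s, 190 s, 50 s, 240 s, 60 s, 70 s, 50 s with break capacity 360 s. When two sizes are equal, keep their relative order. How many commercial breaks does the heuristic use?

Sorted descending: 270, 240, 210, 190, 190, 190, 120, 90, 70, 60, 60, 50, 50.
  270 → break 1 (new)  [load 270/360]
  240 → break 2 (new)  [load 240/360]
  210 → break 3 (new)  [load 210/360]
  190 → break 4 (new)  [load 190/360]
  190 → break 5 (new)  [load 190/360]
  190 → break 6 (new)  [load 190/360]
  120 → break 2  [load 360/360]
  90 → break 1  [load 360/360]
  70 → break 3  [load 280/360]
  60 → break 3  [load 340/360]
  60 → break 4  [load 250/360]
  50 → break 4  [load 300/360]
  50 → break 4  [load 350/360]
6 commercial breaks opened.

6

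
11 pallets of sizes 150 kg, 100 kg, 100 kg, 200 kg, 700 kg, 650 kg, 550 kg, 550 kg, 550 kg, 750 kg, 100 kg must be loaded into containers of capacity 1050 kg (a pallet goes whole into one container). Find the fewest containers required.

6

Total = 750 + 700 + 650 + 550 + 550 + 550 + 200 + 150 + 100 + 100 + 100 = 4400 kg.
Lower bound: ⌈4400/1050⌉ = 5 containers.
Also, 6 pallets each exceed 525 kg, and no two of those can share a container, so at least 6 containers are needed.
A packing using 6 containers:
  container 1: 750 + 200 + 100 = 1050
  container 2: 700 + 150 + 100 + 100 = 1050
  container 3: 650 = 650
  container 4: 550 = 550
  container 5: 550 = 550
  container 6: 550 = 550
This matches the lower bound, so 6 is optimal.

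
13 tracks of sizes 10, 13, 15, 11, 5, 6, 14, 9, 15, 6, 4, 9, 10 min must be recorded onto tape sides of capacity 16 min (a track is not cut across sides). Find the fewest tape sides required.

Total = 15 + 15 + 14 + 13 + 11 + 10 + 10 + 9 + 9 + 6 + 6 + 5 + 4 = 127 min.
Lower bound: ⌈127/16⌉ = 8 tape sides.
Also, 9 tracks each exceed 8 min, and no two of those can share a side, so at least 9 tape sides are needed.
A packing using 9 tape sides:
  side 1: 15 = 15
  side 2: 15 = 15
  side 3: 14 = 14
  side 4: 13 = 13
  side 5: 11 + 5 = 16
  side 6: 10 + 6 = 16
  side 7: 10 + 6 = 16
  side 8: 9 + 4 = 13
  side 9: 9 = 9
This matches the lower bound, so 9 is optimal.

9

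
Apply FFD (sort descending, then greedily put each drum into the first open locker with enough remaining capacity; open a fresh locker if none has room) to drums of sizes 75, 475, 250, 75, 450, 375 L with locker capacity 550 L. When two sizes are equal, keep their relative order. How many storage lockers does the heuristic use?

Sorted descending: 475, 450, 375, 250, 75, 75.
  475 → locker 1 (new)  [load 475/550]
  450 → locker 2 (new)  [load 450/550]
  375 → locker 3 (new)  [load 375/550]
  250 → locker 4 (new)  [load 250/550]
  75 → locker 1  [load 550/550]
  75 → locker 2  [load 525/550]
4 storage lockers opened.

4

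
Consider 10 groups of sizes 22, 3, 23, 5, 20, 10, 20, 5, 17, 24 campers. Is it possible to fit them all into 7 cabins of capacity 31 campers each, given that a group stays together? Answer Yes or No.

Yes

A valid assignment using 6 cabins:
  cabin 1: 24 + 5 = 29
  cabin 2: 23 + 5 + 3 = 31
  cabin 3: 22 = 22
  cabin 4: 20 + 10 = 30
  cabin 5: 20 = 20
  cabin 6: 17 = 17
That uses only 6 ≤ 7, so 7 cabins are enough.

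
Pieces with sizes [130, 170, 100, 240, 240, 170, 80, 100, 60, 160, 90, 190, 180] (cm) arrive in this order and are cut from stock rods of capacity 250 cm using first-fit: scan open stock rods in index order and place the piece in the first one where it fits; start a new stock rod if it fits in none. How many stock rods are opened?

9

  130 → stock rod 1 (new)  [load 130/250]
  170 → stock rod 2 (new)  [load 170/250]
  100 → stock rod 1  [load 230/250]
  240 → stock rod 3 (new)  [load 240/250]
  240 → stock rod 4 (new)  [load 240/250]
  170 → stock rod 5 (new)  [load 170/250]
  80 → stock rod 2  [load 250/250]
  100 → stock rod 6 (new)  [load 100/250]
  60 → stock rod 5  [load 230/250]
  160 → stock rod 7 (new)  [load 160/250]
  90 → stock rod 6  [load 190/250]
  190 → stock rod 8 (new)  [load 190/250]
  180 → stock rod 9 (new)  [load 180/250]
9 stock rods opened.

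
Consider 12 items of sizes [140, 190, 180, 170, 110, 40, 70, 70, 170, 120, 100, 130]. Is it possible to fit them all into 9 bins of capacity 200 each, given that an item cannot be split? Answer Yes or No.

Yes

A valid assignment using 9 bins:
  bin 1: 190 = 190
  bin 2: 180 = 180
  bin 3: 170 = 170
  bin 4: 170 = 170
  bin 5: 140 + 40 = 180
  bin 6: 130 + 70 = 200
  bin 7: 120 + 70 = 190
  bin 8: 110 = 110
  bin 9: 100 = 100
Every load is within 200, so 9 bins suffice.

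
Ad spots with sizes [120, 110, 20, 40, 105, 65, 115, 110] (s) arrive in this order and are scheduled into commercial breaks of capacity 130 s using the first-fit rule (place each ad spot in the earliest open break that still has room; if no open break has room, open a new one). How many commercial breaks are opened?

6

  120 → break 1 (new)  [load 120/130]
  110 → break 2 (new)  [load 110/130]
  20 → break 2  [load 130/130]
  40 → break 3 (new)  [load 40/130]
  105 → break 4 (new)  [load 105/130]
  65 → break 3  [load 105/130]
  115 → break 5 (new)  [load 115/130]
  110 → break 6 (new)  [load 110/130]
6 commercial breaks opened.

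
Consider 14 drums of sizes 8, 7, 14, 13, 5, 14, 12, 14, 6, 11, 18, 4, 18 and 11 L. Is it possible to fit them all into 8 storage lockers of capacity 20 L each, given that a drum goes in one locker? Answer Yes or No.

No

Total = 155 L; ⌈155/20⌉ = 8.
9 drums each exceed half the capacity and cannot share a locker, forcing at least 9 storage lockers.
At least 9 storage lockers are required, but only 8 are allowed.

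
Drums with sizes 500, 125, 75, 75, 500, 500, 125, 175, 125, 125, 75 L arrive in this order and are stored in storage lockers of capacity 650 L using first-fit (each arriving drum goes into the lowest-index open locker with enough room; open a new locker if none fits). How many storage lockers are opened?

4

  500 → locker 1 (new)  [load 500/650]
  125 → locker 1  [load 625/650]
  75 → locker 2 (new)  [load 75/650]
  75 → locker 2  [load 150/650]
  500 → locker 2  [load 650/650]
  500 → locker 3 (new)  [load 500/650]
  125 → locker 3  [load 625/650]
  175 → locker 4 (new)  [load 175/650]
  125 → locker 4  [load 300/650]
  125 → locker 4  [load 425/650]
  75 → locker 4  [load 500/650]
4 storage lockers opened.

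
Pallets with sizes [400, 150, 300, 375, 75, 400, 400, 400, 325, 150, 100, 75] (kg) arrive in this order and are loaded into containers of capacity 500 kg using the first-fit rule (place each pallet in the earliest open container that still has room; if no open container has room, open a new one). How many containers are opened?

7

  400 → container 1 (new)  [load 400/500]
  150 → container 2 (new)  [load 150/500]
  300 → container 2  [load 450/500]
  375 → container 3 (new)  [load 375/500]
  75 → container 1  [load 475/500]
  400 → container 4 (new)  [load 400/500]
  400 → container 5 (new)  [load 400/500]
  400 → container 6 (new)  [load 400/500]
  325 → container 7 (new)  [load 325/500]
  150 → container 7  [load 475/500]
  100 → container 3  [load 475/500]
  75 → container 4  [load 475/500]
7 containers opened.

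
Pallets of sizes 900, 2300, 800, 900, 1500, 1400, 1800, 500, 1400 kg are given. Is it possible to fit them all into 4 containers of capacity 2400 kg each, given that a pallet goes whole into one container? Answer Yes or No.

Total = 11500 kg; ⌈11500/2400⌉ = 5.
At least 5 containers are required, but only 4 are allowed.

No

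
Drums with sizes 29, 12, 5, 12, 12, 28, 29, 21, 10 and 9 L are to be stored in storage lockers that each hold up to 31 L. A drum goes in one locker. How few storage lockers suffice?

6

Total = 29 + 29 + 28 + 21 + 12 + 12 + 12 + 10 + 9 + 5 = 167 L.
Lower bound: ⌈167/31⌉ = 6 storage lockers.
A packing using 6 storage lockers:
  locker 1: 29 = 29
  locker 2: 29 = 29
  locker 3: 28 = 28
  locker 4: 21 + 10 = 31
  locker 5: 12 + 12 + 5 = 29
  locker 6: 12 + 9 = 21
This matches the lower bound, so 6 is optimal.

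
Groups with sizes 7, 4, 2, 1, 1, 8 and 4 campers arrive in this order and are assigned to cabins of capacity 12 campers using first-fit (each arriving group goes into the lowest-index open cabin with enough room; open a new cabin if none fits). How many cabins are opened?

3

  7 → cabin 1 (new)  [load 7/12]
  4 → cabin 1  [load 11/12]
  2 → cabin 2 (new)  [load 2/12]
  1 → cabin 1  [load 12/12]
  1 → cabin 2  [load 3/12]
  8 → cabin 2  [load 11/12]
  4 → cabin 3 (new)  [load 4/12]
3 cabins opened.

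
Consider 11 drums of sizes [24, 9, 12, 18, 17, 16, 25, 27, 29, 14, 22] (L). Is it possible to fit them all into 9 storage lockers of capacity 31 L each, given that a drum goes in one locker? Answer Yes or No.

A valid assignment using 8 storage lockers:
  locker 1: 29 = 29
  locker 2: 27 = 27
  locker 3: 25 = 25
  locker 4: 24 = 24
  locker 5: 22 + 9 = 31
  locker 6: 18 + 12 = 30
  locker 7: 17 + 14 = 31
  locker 8: 16 = 16
That uses only 8 ≤ 9, so 9 storage lockers are enough.

Yes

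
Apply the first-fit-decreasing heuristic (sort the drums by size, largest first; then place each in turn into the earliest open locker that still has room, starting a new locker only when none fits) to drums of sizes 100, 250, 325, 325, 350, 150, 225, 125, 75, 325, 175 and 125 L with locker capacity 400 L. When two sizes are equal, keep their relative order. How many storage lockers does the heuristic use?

Sorted descending: 350, 325, 325, 325, 250, 225, 175, 150, 125, 125, 100, 75.
  350 → locker 1 (new)  [load 350/400]
  325 → locker 2 (new)  [load 325/400]
  325 → locker 3 (new)  [load 325/400]
  325 → locker 4 (new)  [load 325/400]
  250 → locker 5 (new)  [load 250/400]
  225 → locker 6 (new)  [load 225/400]
  175 → locker 6  [load 400/400]
  150 → locker 5  [load 400/400]
  125 → locker 7 (new)  [load 125/400]
  125 → locker 7  [load 250/400]
  100 → locker 7  [load 350/400]
  75 → locker 2  [load 400/400]
7 storage lockers opened.

7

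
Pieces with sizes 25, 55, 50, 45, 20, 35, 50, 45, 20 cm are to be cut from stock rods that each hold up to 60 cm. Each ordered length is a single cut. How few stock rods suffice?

Total = 55 + 50 + 50 + 45 + 45 + 35 + 25 + 20 + 20 = 345 cm.
Lower bound: ⌈345/60⌉ = 6 stock rods.
A packing using 7 stock rods:
  stock rod 1: 55 = 55
  stock rod 2: 50 = 50
  stock rod 3: 50 = 50
  stock rod 4: 45 = 45
  stock rod 5: 45 = 45
  stock rod 6: 35 + 25 = 60
  stock rod 7: 20 + 20 = 40
No arrangement into 6 stock rods stays within capacity, so 7 is optimal.

7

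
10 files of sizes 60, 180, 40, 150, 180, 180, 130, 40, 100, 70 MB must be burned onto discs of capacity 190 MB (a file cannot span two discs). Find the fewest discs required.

7

Total = 180 + 180 + 180 + 150 + 130 + 100 + 70 + 60 + 40 + 40 = 1130 MB.
Lower bound: ⌈1130/190⌉ = 6 discs.
A packing using 7 discs:
  disc 1: 180 = 180
  disc 2: 180 = 180
  disc 3: 180 = 180
  disc 4: 150 + 40 = 190
  disc 5: 130 + 60 = 190
  disc 6: 100 + 70 = 170
  disc 7: 40 = 40
No arrangement into 6 discs stays within capacity, so 7 is optimal.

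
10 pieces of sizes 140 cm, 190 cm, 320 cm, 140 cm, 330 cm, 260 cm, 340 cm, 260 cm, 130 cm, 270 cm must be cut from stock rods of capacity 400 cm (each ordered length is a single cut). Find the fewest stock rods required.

7

Total = 340 + 330 + 320 + 270 + 260 + 260 + 190 + 140 + 140 + 130 = 2380 cm.
Lower bound: ⌈2380/400⌉ = 6 stock rods.
A packing using 7 stock rods:
  stock rod 1: 340 = 340
  stock rod 2: 330 = 330
  stock rod 3: 320 = 320
  stock rod 4: 270 + 130 = 400
  stock rod 5: 260 + 140 = 400
  stock rod 6: 260 + 140 = 400
  stock rod 7: 190 = 190
No arrangement into 6 stock rods stays within capacity, so 7 is optimal.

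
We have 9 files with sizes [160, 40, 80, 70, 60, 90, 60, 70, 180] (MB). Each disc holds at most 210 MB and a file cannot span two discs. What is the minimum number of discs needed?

Total = 180 + 160 + 90 + 80 + 70 + 70 + 60 + 60 + 40 = 810 MB.
Lower bound: ⌈810/210⌉ = 4 discs.
A packing using 5 discs:
  disc 1: 180 = 180
  disc 2: 160 + 40 = 200
  disc 3: 90 + 80 = 170
  disc 4: 70 + 70 + 60 = 200
  disc 5: 60 = 60
No arrangement into 4 discs stays within capacity, so 5 is optimal.

5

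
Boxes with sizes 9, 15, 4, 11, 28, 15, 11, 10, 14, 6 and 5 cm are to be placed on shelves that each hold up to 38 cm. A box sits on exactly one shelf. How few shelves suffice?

4

Total = 28 + 15 + 15 + 14 + 11 + 11 + 10 + 9 + 6 + 5 + 4 = 128 cm.
Lower bound: ⌈128/38⌉ = 4 shelves.
A packing using 4 shelves:
  shelf 1: 28 + 10 = 38
  shelf 2: 15 + 15 + 6 = 36
  shelf 3: 14 + 11 + 11 = 36
  shelf 4: 9 + 5 + 4 = 18
This matches the lower bound, so 4 is optimal.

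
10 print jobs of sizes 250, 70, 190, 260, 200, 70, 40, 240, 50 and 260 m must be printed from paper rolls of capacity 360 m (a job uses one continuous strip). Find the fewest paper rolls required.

Total = 260 + 260 + 250 + 240 + 200 + 190 + 70 + 70 + 50 + 40 = 1630 m.
Lower bound: ⌈1630/360⌉ = 5 paper rolls.
Also, 6 print jobs each exceed 180 m, and no two of those can share a roll, so at least 6 paper rolls are needed.
A packing using 6 paper rolls:
  roll 1: 260 + 70 = 330
  roll 2: 260 + 70 = 330
  roll 3: 250 + 50 + 40 = 340
  roll 4: 240 = 240
  roll 5: 200 = 200
  roll 6: 190 = 190
This matches the lower bound, so 6 is optimal.

6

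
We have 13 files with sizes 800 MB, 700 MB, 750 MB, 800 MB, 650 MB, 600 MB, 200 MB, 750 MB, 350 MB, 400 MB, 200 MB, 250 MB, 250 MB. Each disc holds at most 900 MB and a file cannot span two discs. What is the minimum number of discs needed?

Total = 800 + 800 + 750 + 750 + 700 + 650 + 600 + 400 + 350 + 250 + 250 + 200 + 200 = 6700 MB.
Lower bound: ⌈6700/900⌉ = 8 discs.
A packing using 9 discs:
  disc 1: 800 = 800
  disc 2: 800 = 800
  disc 3: 750 = 750
  disc 4: 750 = 750
  disc 5: 700 + 200 = 900
  disc 6: 650 + 250 = 900
  disc 7: 600 + 250 = 850
  disc 8: 400 + 350 = 750
  disc 9: 200 = 200
No arrangement into 8 discs stays within capacity, so 9 is optimal.

9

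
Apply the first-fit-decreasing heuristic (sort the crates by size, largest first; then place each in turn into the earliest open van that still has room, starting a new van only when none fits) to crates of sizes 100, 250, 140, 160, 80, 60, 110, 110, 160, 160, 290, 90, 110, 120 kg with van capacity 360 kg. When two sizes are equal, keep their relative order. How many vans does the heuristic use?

Sorted descending: 290, 250, 160, 160, 160, 140, 120, 110, 110, 110, 100, 90, 80, 60.
  290 → van 1 (new)  [load 290/360]
  250 → van 2 (new)  [load 250/360]
  160 → van 3 (new)  [load 160/360]
  160 → van 3  [load 320/360]
  160 → van 4 (new)  [load 160/360]
  140 → van 4  [load 300/360]
  120 → van 5 (new)  [load 120/360]
  110 → van 2  [load 360/360]
  110 → van 5  [load 230/360]
  110 → van 5  [load 340/360]
  100 → van 6 (new)  [load 100/360]
  90 → van 6  [load 190/360]
  80 → van 6  [load 270/360]
  60 → van 1  [load 350/360]
6 vans opened.

6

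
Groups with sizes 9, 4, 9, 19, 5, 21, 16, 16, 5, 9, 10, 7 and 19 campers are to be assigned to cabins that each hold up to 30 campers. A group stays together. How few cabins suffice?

Total = 21 + 19 + 19 + 16 + 16 + 10 + 9 + 9 + 9 + 7 + 5 + 5 + 4 = 149 campers.
Lower bound: ⌈149/30⌉ = 5 cabins.
A packing using 5 cabins:
  cabin 1: 21 + 9 = 30
  cabin 2: 19 + 10 = 29
  cabin 3: 19 + 7 + 4 = 30
  cabin 4: 16 + 9 + 5 = 30
  cabin 5: 16 + 9 + 5 = 30
This matches the lower bound, so 5 is optimal.

5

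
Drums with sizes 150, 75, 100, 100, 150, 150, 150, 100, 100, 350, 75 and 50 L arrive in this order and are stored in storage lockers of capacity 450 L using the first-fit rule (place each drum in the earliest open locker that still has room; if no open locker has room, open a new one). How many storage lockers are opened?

4

  150 → locker 1 (new)  [load 150/450]
  75 → locker 1  [load 225/450]
  100 → locker 1  [load 325/450]
  100 → locker 1  [load 425/450]
  150 → locker 2 (new)  [load 150/450]
  150 → locker 2  [load 300/450]
  150 → locker 2  [load 450/450]
  100 → locker 3 (new)  [load 100/450]
  100 → locker 3  [load 200/450]
  350 → locker 4 (new)  [load 350/450]
  75 → locker 3  [load 275/450]
  50 → locker 3  [load 325/450]
4 storage lockers opened.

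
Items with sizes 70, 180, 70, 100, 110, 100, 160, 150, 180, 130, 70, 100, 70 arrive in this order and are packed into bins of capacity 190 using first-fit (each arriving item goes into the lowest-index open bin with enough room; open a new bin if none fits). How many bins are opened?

  70 → bin 1 (new)  [load 70/190]
  180 → bin 2 (new)  [load 180/190]
  70 → bin 1  [load 140/190]
  100 → bin 3 (new)  [load 100/190]
  110 → bin 4 (new)  [load 110/190]
  100 → bin 5 (new)  [load 100/190]
  160 → bin 6 (new)  [load 160/190]
  150 → bin 7 (new)  [load 150/190]
  180 → bin 8 (new)  [load 180/190]
  130 → bin 9 (new)  [load 130/190]
  70 → bin 3  [load 170/190]
  100 → bin 10 (new)  [load 100/190]
  70 → bin 4  [load 180/190]
10 bins opened.

10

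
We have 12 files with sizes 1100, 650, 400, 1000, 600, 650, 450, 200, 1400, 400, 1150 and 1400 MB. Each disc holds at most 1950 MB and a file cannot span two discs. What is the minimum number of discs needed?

Total = 1400 + 1400 + 1150 + 1100 + 1000 + 650 + 650 + 600 + 450 + 400 + 400 + 200 = 9400 MB.
Lower bound: ⌈9400/1950⌉ = 5 discs.
A packing using 6 discs:
  disc 1: 1400 + 450 = 1850
  disc 2: 1400 + 400 = 1800
  disc 3: 1150 + 650 = 1800
  disc 4: 1100 + 650 + 200 = 1950
  disc 5: 1000 + 600 = 1600
  disc 6: 400 = 400
No arrangement into 5 discs stays within capacity, so 6 is optimal.

6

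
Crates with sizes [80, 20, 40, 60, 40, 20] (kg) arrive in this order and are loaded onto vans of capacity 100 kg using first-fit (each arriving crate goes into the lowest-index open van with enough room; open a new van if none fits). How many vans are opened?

3

  80 → van 1 (new)  [load 80/100]
  20 → van 1  [load 100/100]
  40 → van 2 (new)  [load 40/100]
  60 → van 2  [load 100/100]
  40 → van 3 (new)  [load 40/100]
  20 → van 3  [load 60/100]
3 vans opened.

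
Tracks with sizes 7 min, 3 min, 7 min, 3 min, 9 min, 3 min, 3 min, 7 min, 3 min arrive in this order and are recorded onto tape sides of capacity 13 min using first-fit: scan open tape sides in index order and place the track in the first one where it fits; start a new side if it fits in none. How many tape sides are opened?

  7 → side 1 (new)  [load 7/13]
  3 → side 1  [load 10/13]
  7 → side 2 (new)  [load 7/13]
  3 → side 1  [load 13/13]
  9 → side 3 (new)  [load 9/13]
  3 → side 2  [load 10/13]
  3 → side 2  [load 13/13]
  7 → side 4 (new)  [load 7/13]
  3 → side 3  [load 12/13]
4 tape sides opened.

4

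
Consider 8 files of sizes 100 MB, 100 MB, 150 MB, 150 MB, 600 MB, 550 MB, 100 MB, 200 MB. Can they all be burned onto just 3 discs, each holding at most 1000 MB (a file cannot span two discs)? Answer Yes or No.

Yes

A valid assignment using 2 discs:
  disc 1: 600 + 200 + 150 = 950
  disc 2: 550 + 150 + 100 + 100 + 100 = 1000
That uses only 2 ≤ 3, so 3 discs are enough.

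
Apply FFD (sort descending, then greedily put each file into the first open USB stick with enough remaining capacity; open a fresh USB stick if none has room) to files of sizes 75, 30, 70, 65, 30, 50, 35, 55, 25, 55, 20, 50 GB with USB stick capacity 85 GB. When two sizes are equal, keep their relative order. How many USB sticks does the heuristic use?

7

Sorted descending: 75, 70, 65, 55, 55, 50, 50, 35, 30, 30, 25, 20.
  75 → USB stick 1 (new)  [load 75/85]
  70 → USB stick 2 (new)  [load 70/85]
  65 → USB stick 3 (new)  [load 65/85]
  55 → USB stick 4 (new)  [load 55/85]
  55 → USB stick 5 (new)  [load 55/85]
  50 → USB stick 6 (new)  [load 50/85]
  50 → USB stick 7 (new)  [load 50/85]
  35 → USB stick 6  [load 85/85]
  30 → USB stick 4  [load 85/85]
  30 → USB stick 5  [load 85/85]
  25 → USB stick 7  [load 75/85]
  20 → USB stick 3  [load 85/85]
7 USB sticks opened.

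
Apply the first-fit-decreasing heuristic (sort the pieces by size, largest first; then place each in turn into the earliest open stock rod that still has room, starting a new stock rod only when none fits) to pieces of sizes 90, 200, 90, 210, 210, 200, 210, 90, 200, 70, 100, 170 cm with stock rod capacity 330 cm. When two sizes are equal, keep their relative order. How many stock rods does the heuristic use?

Sorted descending: 210, 210, 210, 200, 200, 200, 170, 100, 90, 90, 90, 70.
  210 → stock rod 1 (new)  [load 210/330]
  210 → stock rod 2 (new)  [load 210/330]
  210 → stock rod 3 (new)  [load 210/330]
  200 → stock rod 4 (new)  [load 200/330]
  200 → stock rod 5 (new)  [load 200/330]
  200 → stock rod 6 (new)  [load 200/330]
  170 → stock rod 7 (new)  [load 170/330]
  100 → stock rod 1  [load 310/330]
  90 → stock rod 2  [load 300/330]
  90 → stock rod 3  [load 300/330]
  90 → stock rod 4  [load 290/330]
  70 → stock rod 5  [load 270/330]
7 stock rods opened.

7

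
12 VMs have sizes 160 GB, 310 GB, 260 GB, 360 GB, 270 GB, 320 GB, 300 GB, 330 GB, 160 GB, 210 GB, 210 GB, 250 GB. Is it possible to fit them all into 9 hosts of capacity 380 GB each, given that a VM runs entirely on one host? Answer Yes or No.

No

Total = 3140 GB; ⌈3140/380⌉ = 9.
10 VMs each exceed half the capacity and cannot share a host, forcing at least 10 hosts.
At least 10 hosts are required, but only 9 are allowed.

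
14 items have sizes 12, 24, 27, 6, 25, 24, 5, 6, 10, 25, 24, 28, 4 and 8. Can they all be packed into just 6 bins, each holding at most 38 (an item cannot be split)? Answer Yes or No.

Total = 228; ⌈228/38⌉ = 6.
7 items each exceed half the capacity and cannot share a bin, forcing at least 7 bins.
At least 7 bins are required, but only 6 are allowed.

No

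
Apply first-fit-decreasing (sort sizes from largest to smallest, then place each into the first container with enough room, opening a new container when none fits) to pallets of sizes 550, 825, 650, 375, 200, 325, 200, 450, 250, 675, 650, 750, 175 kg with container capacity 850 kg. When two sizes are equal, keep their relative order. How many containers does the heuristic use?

8

Sorted descending: 825, 750, 675, 650, 650, 550, 450, 375, 325, 250, 200, 200, 175.
  825 → container 1 (new)  [load 825/850]
  750 → container 2 (new)  [load 750/850]
  675 → container 3 (new)  [load 675/850]
  650 → container 4 (new)  [load 650/850]
  650 → container 5 (new)  [load 650/850]
  550 → container 6 (new)  [load 550/850]
  450 → container 7 (new)  [load 450/850]
  375 → container 7  [load 825/850]
  325 → container 8 (new)  [load 325/850]
  250 → container 6  [load 800/850]
  200 → container 4  [load 850/850]
  200 → container 5  [load 850/850]
  175 → container 3  [load 850/850]
8 containers opened.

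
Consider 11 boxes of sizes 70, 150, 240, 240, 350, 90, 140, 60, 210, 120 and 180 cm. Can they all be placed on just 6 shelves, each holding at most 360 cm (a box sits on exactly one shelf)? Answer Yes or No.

Yes

A valid assignment using 6 shelves:
  shelf 1: 350 = 350
  shelf 2: 240 + 120 = 360
  shelf 3: 240 + 90 = 330
  shelf 4: 210 + 150 = 360
  shelf 5: 180 + 140 = 320
  shelf 6: 70 + 60 = 130
Every load is within 360 cm, so 6 shelves suffice.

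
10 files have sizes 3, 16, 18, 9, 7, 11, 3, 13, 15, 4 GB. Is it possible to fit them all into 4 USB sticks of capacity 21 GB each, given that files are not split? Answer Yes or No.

Total = 99 GB; ⌈99/21⌉ = 5.
At least 5 USB sticks are required, but only 4 are allowed.

No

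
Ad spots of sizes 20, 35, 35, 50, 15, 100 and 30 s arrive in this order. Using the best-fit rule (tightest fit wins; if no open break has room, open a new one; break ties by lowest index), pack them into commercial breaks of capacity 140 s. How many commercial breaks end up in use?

3

  20 → break 1 (new)  [load 20/140]
  35 → break 1  [load 55/140]
  35 → break 1  [load 90/140]
  50 → break 1  [load 140/140]
  15 → break 2 (new)  [load 15/140]
  100 → break 2  [load 115/140]
  30 → break 3 (new)  [load 30/140]
3 commercial breaks opened.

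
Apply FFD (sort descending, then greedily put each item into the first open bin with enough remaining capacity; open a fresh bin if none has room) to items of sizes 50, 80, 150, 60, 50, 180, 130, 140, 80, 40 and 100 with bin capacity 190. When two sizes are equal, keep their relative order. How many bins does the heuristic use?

6

Sorted descending: 180, 150, 140, 130, 100, 80, 80, 60, 50, 50, 40.
  180 → bin 1 (new)  [load 180/190]
  150 → bin 2 (new)  [load 150/190]
  140 → bin 3 (new)  [load 140/190]
  130 → bin 4 (new)  [load 130/190]
  100 → bin 5 (new)  [load 100/190]
  80 → bin 5  [load 180/190]
  80 → bin 6 (new)  [load 80/190]
  60 → bin 4  [load 190/190]
  50 → bin 3  [load 190/190]
  50 → bin 6  [load 130/190]
  40 → bin 2  [load 190/190]
6 bins opened.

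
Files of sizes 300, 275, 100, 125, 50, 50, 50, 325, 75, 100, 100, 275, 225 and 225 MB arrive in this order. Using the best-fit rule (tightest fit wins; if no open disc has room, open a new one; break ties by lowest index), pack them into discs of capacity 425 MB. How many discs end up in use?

  300 → disc 1 (new)  [load 300/425]
  275 → disc 2 (new)  [load 275/425]
  100 → disc 1  [load 400/425]
  125 → disc 2  [load 400/425]
  50 → disc 3 (new)  [load 50/425]
  50 → disc 3  [load 100/425]
  50 → disc 3  [load 150/425]
  325 → disc 4 (new)  [load 325/425]
  75 → disc 4  [load 400/425]
  100 → disc 3  [load 250/425]
  100 → disc 3  [load 350/425]
  275 → disc 5 (new)  [load 275/425]
  225 → disc 6 (new)  [load 225/425]
  225 → disc 7 (new)  [load 225/425]
7 discs opened.

7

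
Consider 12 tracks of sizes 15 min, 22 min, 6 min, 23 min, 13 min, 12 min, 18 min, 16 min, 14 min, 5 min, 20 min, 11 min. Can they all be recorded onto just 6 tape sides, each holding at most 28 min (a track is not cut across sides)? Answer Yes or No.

Total = 175 min; ⌈175/28⌉ = 7.
At least 7 tape sides are required, but only 6 are allowed.

No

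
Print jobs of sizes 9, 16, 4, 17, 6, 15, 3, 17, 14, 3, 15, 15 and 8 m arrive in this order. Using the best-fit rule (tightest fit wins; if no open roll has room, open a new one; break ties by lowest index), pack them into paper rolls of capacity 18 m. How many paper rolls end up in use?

9

  9 → roll 1 (new)  [load 9/18]
  16 → roll 2 (new)  [load 16/18]
  4 → roll 1  [load 13/18]
  17 → roll 3 (new)  [load 17/18]
  6 → roll 4 (new)  [load 6/18]
  15 → roll 5 (new)  [load 15/18]
  3 → roll 5  [load 18/18]
  17 → roll 6 (new)  [load 17/18]
  14 → roll 7 (new)  [load 14/18]
  3 → roll 7  [load 17/18]
  15 → roll 8 (new)  [load 15/18]
  15 → roll 9 (new)  [load 15/18]
  8 → roll 4  [load 14/18]
9 paper rolls opened.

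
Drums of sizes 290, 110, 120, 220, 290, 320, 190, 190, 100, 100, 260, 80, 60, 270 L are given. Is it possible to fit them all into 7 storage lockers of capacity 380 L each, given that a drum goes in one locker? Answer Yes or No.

Total = 2600 L; ⌈2600/380⌉ = 7.
The bound of 7 does not rule out 7, but exhaustive search shows no assignment into 7 storage lockers of capacity 380 L exists — the minimum is 8.

No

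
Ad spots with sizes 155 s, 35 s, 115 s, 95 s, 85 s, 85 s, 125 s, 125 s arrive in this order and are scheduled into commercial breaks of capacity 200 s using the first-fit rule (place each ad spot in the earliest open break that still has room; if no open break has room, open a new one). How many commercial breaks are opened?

5

  155 → break 1 (new)  [load 155/200]
  35 → break 1  [load 190/200]
  115 → break 2 (new)  [load 115/200]
  95 → break 3 (new)  [load 95/200]
  85 → break 2  [load 200/200]
  85 → break 3  [load 180/200]
  125 → break 4 (new)  [load 125/200]
  125 → break 5 (new)  [load 125/200]
5 commercial breaks opened.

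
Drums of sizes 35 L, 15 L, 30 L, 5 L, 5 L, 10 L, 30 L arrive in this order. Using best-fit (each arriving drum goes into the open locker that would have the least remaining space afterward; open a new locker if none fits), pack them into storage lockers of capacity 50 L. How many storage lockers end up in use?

3

  35 → locker 1 (new)  [load 35/50]
  15 → locker 1  [load 50/50]
  30 → locker 2 (new)  [load 30/50]
  5 → locker 2  [load 35/50]
  5 → locker 2  [load 40/50]
  10 → locker 2  [load 50/50]
  30 → locker 3 (new)  [load 30/50]
3 storage lockers opened.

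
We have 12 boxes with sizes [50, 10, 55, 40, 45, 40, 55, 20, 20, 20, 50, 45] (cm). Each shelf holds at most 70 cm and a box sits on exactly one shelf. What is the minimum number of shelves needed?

Total = 55 + 55 + 50 + 50 + 45 + 45 + 40 + 40 + 20 + 20 + 20 + 10 = 450 cm.
Lower bound: ⌈450/70⌉ = 7 shelves.
Also, 8 boxes each exceed 35 cm, and no two of those can share a shelf, so at least 8 shelves are needed.
A packing using 8 shelves:
  shelf 1: 55 + 10 = 65
  shelf 2: 55 = 55
  shelf 3: 50 + 20 = 70
  shelf 4: 50 + 20 = 70
  shelf 5: 45 + 20 = 65
  shelf 6: 45 = 45
  shelf 7: 40 = 40
  shelf 8: 40 = 40
This matches the lower bound, so 8 is optimal.

8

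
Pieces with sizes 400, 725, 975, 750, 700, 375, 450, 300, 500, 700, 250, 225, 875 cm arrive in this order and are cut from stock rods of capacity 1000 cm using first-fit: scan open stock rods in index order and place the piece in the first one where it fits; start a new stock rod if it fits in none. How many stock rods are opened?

  400 → stock rod 1 (new)  [load 400/1000]
  725 → stock rod 2 (new)  [load 725/1000]
  975 → stock rod 3 (new)  [load 975/1000]
  750 → stock rod 4 (new)  [load 750/1000]
  700 → stock rod 5 (new)  [load 700/1000]
  375 → stock rod 1  [load 775/1000]
  450 → stock rod 6 (new)  [load 450/1000]
  300 → stock rod 5  [load 1000/1000]
  500 → stock rod 6  [load 950/1000]
  700 → stock rod 7 (new)  [load 700/1000]
  250 → stock rod 2  [load 975/1000]
  225 → stock rod 1  [load 1000/1000]
  875 → stock rod 8 (new)  [load 875/1000]
8 stock rods opened.

8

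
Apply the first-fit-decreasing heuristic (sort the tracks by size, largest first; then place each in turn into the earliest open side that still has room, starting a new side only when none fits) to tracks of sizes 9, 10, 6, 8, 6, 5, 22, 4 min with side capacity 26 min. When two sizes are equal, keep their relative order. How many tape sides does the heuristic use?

Sorted descending: 22, 10, 9, 8, 6, 6, 5, 4.
  22 → side 1 (new)  [load 22/26]
  10 → side 2 (new)  [load 10/26]
  9 → side 2  [load 19/26]
  8 → side 3 (new)  [load 8/26]
  6 → side 2  [load 25/26]
  6 → side 3  [load 14/26]
  5 → side 3  [load 19/26]
  4 → side 1  [load 26/26]
3 tape sides opened.

3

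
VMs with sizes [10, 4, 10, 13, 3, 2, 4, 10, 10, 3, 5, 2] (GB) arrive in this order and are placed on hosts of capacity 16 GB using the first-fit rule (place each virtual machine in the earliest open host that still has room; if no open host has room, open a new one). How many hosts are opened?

  10 → host 1 (new)  [load 10/16]
  4 → host 1  [load 14/16]
  10 → host 2 (new)  [load 10/16]
  13 → host 3 (new)  [load 13/16]
  3 → host 2  [load 13/16]
  2 → host 1  [load 16/16]
  4 → host 4 (new)  [load 4/16]
  10 → host 4  [load 14/16]
  10 → host 5 (new)  [load 10/16]
  3 → host 2  [load 16/16]
  5 → host 5  [load 15/16]
  2 → host 3  [load 15/16]
5 hosts opened.

5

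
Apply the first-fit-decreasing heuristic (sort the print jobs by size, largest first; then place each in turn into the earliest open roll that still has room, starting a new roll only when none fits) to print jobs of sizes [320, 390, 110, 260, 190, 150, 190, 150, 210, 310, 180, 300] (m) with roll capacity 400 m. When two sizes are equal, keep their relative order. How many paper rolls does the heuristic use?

8

Sorted descending: 390, 320, 310, 300, 260, 210, 190, 190, 180, 150, 150, 110.
  390 → roll 1 (new)  [load 390/400]
  320 → roll 2 (new)  [load 320/400]
  310 → roll 3 (new)  [load 310/400]
  300 → roll 4 (new)  [load 300/400]
  260 → roll 5 (new)  [load 260/400]
  210 → roll 6 (new)  [load 210/400]
  190 → roll 6  [load 400/400]
  190 → roll 7 (new)  [load 190/400]
  180 → roll 7  [load 370/400]
  150 → roll 8 (new)  [load 150/400]
  150 → roll 8  [load 300/400]
  110 → roll 5  [load 370/400]
8 paper rolls opened.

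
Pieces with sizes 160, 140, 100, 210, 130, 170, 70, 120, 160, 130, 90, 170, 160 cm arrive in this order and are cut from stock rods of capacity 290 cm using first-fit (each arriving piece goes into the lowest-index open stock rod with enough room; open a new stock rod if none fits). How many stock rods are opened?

7

  160 → stock rod 1 (new)  [load 160/290]
  140 → stock rod 2 (new)  [load 140/290]
  100 → stock rod 1  [load 260/290]
  210 → stock rod 3 (new)  [load 210/290]
  130 → stock rod 2  [load 270/290]
  170 → stock rod 4 (new)  [load 170/290]
  70 → stock rod 3  [load 280/290]
  120 → stock rod 4  [load 290/290]
  160 → stock rod 5 (new)  [load 160/290]
  130 → stock rod 5  [load 290/290]
  90 → stock rod 6 (new)  [load 90/290]
  170 → stock rod 6  [load 260/290]
  160 → stock rod 7 (new)  [load 160/290]
7 stock rods opened.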